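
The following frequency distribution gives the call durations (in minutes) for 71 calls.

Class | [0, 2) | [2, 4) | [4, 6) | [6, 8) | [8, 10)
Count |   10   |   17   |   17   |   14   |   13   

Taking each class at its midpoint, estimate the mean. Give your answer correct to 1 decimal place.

5.1

Midpoints: 1, 3, 5, 7, 9
Σfm = 10×1 + 17×3 + 17×5 + 14×7 + 13×9 = 361
n = Σf = 71
Mean = 361 / 71 = 5.0845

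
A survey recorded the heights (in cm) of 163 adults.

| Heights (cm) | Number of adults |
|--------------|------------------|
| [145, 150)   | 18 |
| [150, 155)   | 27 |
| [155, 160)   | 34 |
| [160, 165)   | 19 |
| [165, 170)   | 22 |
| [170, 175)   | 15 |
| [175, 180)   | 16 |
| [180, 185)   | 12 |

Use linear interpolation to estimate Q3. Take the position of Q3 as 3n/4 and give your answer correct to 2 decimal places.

Cumulative frequencies: 18, 45, 79, 98, 120, 135, 151, 163
n = 163; position = 3n/4 = 122.25.
This falls in the class [170, 175): L = 170, F = 120, f = 15, h = 5.
Upper quartile ≈ 170 + ((122.25 − 120) / 15) × 5 = 170.7500

170.75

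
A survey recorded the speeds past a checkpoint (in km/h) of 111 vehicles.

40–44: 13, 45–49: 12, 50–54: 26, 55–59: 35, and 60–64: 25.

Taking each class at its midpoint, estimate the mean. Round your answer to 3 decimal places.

Midpoints: 42, 47, 52, 57, 62
Σfm = 13×42 + 12×47 + 26×52 + 35×57 + 25×62 = 6007
n = Σf = 111
Mean = 6007 / 111 = 54.1171

54.117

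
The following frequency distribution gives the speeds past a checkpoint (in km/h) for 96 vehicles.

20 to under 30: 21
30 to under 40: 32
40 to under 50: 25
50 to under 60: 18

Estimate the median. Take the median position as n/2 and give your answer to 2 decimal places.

Cumulative frequencies: 21, 53, 78, 96
n = 96; position = n/2 = 48.
This falls in the class 30 to under 40: L = 30, F = 21, f = 32, h = 10.
Median ≈ 30 + ((48 − 21) / 32) × 10 = 38.4375

38.44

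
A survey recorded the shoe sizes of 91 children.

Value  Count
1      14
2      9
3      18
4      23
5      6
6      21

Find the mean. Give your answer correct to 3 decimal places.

Values: 1, 2, 3, 4, 5, 6
Σfx = 14×1 + 9×2 + 18×3 + 23×4 + 6×5 + 21×6 = 334
n = Σf = 91
Mean = 334 / 91 = 3.6703

3.670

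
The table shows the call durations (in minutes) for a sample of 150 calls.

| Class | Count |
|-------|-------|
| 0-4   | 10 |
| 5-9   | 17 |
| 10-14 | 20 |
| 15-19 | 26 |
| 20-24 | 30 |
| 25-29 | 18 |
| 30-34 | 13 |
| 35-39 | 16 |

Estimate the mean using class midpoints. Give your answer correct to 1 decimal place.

Midpoints: 2, 7, 12, 17, 22, 27, 32, 37
Σfm = 10×2 + 17×7 + 20×12 + 26×17 + 30×22 + 18×27 + 13×32 + 16×37 = 2975
n = Σf = 150
Mean = 2975 / 150 = 19.8333

19.8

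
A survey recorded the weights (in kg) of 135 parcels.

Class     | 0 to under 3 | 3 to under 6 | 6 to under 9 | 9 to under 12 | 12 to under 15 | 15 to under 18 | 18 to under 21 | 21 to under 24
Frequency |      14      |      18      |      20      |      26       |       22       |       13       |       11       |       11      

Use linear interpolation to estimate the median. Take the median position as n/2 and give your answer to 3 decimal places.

Cumulative frequencies: 14, 32, 52, 78, 100, 113, 124, 135
n = 135; position = n/2 = 67.5.
This falls in the class 9 to under 12: L = 9, F = 52, f = 26, h = 3.
Median ≈ 9 + ((67.5 − 52) / 26) × 3 = 10.7885

10.788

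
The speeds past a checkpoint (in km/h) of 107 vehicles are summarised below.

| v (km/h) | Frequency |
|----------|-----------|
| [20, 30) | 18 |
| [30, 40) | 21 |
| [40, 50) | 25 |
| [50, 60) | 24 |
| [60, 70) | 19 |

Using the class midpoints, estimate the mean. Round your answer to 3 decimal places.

45.467

Midpoints: 25, 35, 45, 55, 65
Σfm = 18×25 + 21×35 + 25×45 + 24×55 + 19×65 = 4865
n = Σf = 107
Mean = 4865 / 107 = 45.4673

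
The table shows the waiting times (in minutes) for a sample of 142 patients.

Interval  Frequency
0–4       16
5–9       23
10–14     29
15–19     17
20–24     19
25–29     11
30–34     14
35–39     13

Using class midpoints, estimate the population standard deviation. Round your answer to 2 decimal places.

10.79

Midpoints: 2, 7, 12, 17, 22, 27, 32, 37
n = 142, Σfm = 2474, mean = 17.4225
Σfm² = 59628
Σf(m − x̄)² = Σfm² − (Σfm)²/n = 59628 − 2474²/142 = 16524.6479
Population variance = 16524.6479 / 142 = 116.3708
Standard deviation = √116.3708 = 10.7875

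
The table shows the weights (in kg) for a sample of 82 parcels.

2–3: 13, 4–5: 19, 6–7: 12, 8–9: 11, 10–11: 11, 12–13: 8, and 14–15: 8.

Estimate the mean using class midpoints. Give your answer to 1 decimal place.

Midpoints: 2.5, 4.5, 6.5, 8.5, 10.5, 12.5, 14.5
Σfm = 13×2.5 + 19×4.5 + 12×6.5 + 11×8.5 + 11×10.5 + 8×12.5 + 8×14.5 = 621
n = Σf = 82
Mean = 621 / 82 = 7.5732

7.6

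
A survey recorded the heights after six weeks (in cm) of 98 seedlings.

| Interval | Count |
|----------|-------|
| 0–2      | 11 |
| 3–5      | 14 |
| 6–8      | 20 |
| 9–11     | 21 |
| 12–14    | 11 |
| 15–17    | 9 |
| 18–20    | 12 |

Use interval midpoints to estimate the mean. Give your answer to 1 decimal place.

Midpoints: 1, 4, 7, 10, 13, 16, 19
Σfm = 11×1 + 14×4 + 20×7 + 21×10 + 11×13 + 9×16 + 12×19 = 932
n = Σf = 98
Mean = 932 / 98 = 9.5102

9.5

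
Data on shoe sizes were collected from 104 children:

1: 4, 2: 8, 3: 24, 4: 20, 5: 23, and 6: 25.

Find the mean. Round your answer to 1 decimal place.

Values: 1, 2, 3, 4, 5, 6
Σfx = 4×1 + 8×2 + 24×3 + 20×4 + 23×5 + 25×6 = 437
n = Σf = 104
Mean = 437 / 104 = 4.2019

4.2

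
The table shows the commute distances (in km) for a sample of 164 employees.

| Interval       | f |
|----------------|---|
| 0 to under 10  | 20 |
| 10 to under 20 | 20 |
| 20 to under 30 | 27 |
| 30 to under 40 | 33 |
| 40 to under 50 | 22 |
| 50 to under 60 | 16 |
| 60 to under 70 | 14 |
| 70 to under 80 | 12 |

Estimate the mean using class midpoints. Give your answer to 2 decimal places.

36.04

Midpoints: 5, 15, 25, 35, 45, 55, 65, 75
Σfm = 20×5 + 20×15 + 27×25 + 33×35 + 22×45 + 16×55 + 14×65 + 12×75 = 5910
n = Σf = 164
Mean = 5910 / 164 = 36.0366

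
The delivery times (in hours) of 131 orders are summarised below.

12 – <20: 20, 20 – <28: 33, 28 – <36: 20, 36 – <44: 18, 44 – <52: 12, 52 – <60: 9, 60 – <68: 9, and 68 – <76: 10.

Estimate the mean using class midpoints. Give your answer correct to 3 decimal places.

37.008

Midpoints: 16, 24, 32, 40, 48, 56, 64, 72
Σfm = 20×16 + 33×24 + 20×32 + 18×40 + 12×48 + 9×56 + 9×64 + 10×72 = 4848
n = Σf = 131
Mean = 4848 / 131 = 37.0076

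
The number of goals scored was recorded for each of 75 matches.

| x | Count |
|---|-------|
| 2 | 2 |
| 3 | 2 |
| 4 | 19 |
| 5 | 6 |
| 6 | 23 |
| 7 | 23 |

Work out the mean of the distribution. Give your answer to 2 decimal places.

5.53

Values: 2, 3, 4, 5, 6, 7
Σfx = 2×2 + 2×3 + 19×4 + 6×5 + 23×6 + 23×7 = 415
n = Σf = 75
Mean = 415 / 75 = 5.5333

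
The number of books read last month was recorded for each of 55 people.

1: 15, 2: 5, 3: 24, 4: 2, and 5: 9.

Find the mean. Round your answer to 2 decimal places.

Values: 1, 2, 3, 4, 5
Σfx = 15×1 + 5×2 + 24×3 + 2×4 + 9×5 = 150
n = Σf = 55
Mean = 150 / 55 = 2.7273

2.73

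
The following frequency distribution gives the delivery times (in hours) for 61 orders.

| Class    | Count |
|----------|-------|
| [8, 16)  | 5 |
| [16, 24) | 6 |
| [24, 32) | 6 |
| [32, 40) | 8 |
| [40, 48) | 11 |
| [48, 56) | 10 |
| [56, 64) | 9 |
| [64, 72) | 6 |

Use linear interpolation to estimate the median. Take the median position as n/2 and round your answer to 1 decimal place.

Cumulative frequencies: 5, 11, 17, 25, 36, 46, 55, 61
n = 61; position = n/2 = 30.5.
This falls in the class [40, 48): L = 40, F = 25, f = 11, h = 8.
Median ≈ 40 + ((30.5 − 25) / 11) × 8 = 44.0000

44.0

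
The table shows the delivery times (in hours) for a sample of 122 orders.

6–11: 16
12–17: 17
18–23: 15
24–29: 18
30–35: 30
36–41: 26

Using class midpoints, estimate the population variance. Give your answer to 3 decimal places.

105.980

Midpoints: 8.5, 14.5, 20.5, 26.5, 32.5, 38.5
n = 122, Σfm = 3143, mean = 25.7623
Σfm² = 93900.5
Σf(m − x̄)² = Σfm² − (Σfm)²/n = 93900.5 − 3143²/122 = 12929.6066
Population variance = 12929.6066 / 122 = 105.9804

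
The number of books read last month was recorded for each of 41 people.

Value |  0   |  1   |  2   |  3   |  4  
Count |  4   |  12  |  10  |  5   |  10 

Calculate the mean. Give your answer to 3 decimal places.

Values: 0, 1, 2, 3, 4
Σfx = 4×0 + 12×1 + 10×2 + 5×3 + 10×4 = 87
n = Σf = 41
Mean = 87 / 41 = 2.1220

2.122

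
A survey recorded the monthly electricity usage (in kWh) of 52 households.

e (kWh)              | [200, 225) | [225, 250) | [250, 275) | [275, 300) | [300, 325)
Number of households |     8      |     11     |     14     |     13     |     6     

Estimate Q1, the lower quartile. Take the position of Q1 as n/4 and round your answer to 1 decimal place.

Cumulative frequencies: 8, 19, 33, 46, 52
n = 52; position = n/4 = 13.
This falls in the class [225, 250): L = 225, F = 8, f = 11, h = 25.
Lower quartile ≈ 225 + ((13 − 8) / 11) × 25 = 236.3636

236.4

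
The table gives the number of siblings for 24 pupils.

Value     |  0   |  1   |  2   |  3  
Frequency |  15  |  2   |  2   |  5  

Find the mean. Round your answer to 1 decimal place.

0.9

Values: 0, 1, 2, 3
Σfx = 15×0 + 2×1 + 2×2 + 5×3 = 21
n = Σf = 24
Mean = 21 / 24 = 0.8750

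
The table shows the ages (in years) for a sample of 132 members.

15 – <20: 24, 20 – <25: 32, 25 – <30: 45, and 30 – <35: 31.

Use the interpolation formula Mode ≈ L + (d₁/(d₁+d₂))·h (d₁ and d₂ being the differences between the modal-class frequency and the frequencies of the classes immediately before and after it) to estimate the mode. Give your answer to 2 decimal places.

Modal class: 25 – <30 (highest frequency 45).
d₁ = 45 − 32 = 13, d₂ = 45 − 31 = 14
Mode ≈ 25 + (13/(13+14)) × 5 = 25 + 2.4074 = 27.4074

27.41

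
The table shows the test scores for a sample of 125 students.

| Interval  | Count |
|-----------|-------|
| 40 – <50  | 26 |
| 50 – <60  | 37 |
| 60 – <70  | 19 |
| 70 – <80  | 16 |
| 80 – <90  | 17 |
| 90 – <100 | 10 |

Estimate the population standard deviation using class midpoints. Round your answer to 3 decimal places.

15.858

Midpoints: 45, 55, 65, 75, 85, 95
n = 125, Σfm = 8035, mean = 64.2800
Σfm² = 547925
Σf(m − x̄)² = Σfm² − (Σfm)²/n = 547925 − 8035²/125 = 31435.2000
Population variance = 31435.2000 / 125 = 251.4816
Standard deviation = √251.4816 = 15.8582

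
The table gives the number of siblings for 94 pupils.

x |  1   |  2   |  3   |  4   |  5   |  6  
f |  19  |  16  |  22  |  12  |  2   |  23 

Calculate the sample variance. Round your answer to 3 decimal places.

3.320

Values: 1, 2, 3, 4, 5, 6
n = 94, Σfx = 313, mean = 3.3298
Σfx² = 1351
Σf(x − x̄)² = Σfx² − (Σfx)²/n = 1351 − 313²/94 = 308.7766
Sample variance = 308.7766 / 93 = 3.3202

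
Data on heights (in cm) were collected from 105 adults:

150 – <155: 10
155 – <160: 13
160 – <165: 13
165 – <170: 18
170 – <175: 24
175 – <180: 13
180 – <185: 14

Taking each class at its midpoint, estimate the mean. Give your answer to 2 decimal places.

168.60

Midpoints: 152.5, 157.5, 162.5, 167.5, 172.5, 177.5, 182.5
Σfm = 10×152.5 + 13×157.5 + 13×162.5 + 18×167.5 + 24×172.5 + 13×177.5 + 14×182.5 = 17702.5
n = Σf = 105
Mean = 17702.5 / 105 = 168.5952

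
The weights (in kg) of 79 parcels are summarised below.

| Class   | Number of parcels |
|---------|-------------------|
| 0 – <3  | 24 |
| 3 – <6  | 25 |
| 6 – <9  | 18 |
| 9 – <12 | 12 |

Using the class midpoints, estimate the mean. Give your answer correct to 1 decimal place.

Midpoints: 1.5, 4.5, 7.5, 10.5
Σfm = 24×1.5 + 25×4.5 + 18×7.5 + 12×10.5 = 409.5
n = Σf = 79
Mean = 409.5 / 79 = 5.1835

5.2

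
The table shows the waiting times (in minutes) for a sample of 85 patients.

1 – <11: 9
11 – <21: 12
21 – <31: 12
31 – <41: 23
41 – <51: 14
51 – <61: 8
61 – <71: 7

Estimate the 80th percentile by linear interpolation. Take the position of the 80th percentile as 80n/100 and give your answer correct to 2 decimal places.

Cumulative frequencies: 9, 21, 33, 56, 70, 78, 85
n = 85; position = 80n/100 = 68.
This falls in the class 41 – <51: L = 41, F = 56, f = 14, h = 10.
80th percentile ≈ 41 + ((68 − 56) / 14) × 10 = 49.5714

49.57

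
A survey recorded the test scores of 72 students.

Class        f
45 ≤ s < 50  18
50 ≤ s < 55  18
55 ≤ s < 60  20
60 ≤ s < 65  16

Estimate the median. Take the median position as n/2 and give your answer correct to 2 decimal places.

Cumulative frequencies: 18, 36, 56, 72
n = 72; position = n/2 = 36.
This falls in the class 50 ≤ s < 55: L = 50, F = 18, f = 18, h = 5.
Median ≈ 50 + ((36 − 18) / 18) × 5 = 55.0000

55.00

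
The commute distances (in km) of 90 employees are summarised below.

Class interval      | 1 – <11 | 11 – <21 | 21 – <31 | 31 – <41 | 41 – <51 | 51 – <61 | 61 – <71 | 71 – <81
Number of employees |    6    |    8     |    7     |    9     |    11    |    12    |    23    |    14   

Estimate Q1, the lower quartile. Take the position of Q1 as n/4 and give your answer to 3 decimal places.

32.667

Cumulative frequencies: 6, 14, 21, 30, 41, 53, 76, 90
n = 90; position = n/4 = 22.5.
This falls in the class 31 – <41: L = 31, F = 21, f = 9, h = 10.
Lower quartile ≈ 31 + ((22.5 − 21) / 9) × 10 = 32.6667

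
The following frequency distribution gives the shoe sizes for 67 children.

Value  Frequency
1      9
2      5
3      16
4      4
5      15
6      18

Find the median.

Cumulative frequencies: 9, 14, 30, 34, 49, 67
n = 67, so the median is the value in position (n+1)/2 = 34.
Position 34 falls at value 4.

4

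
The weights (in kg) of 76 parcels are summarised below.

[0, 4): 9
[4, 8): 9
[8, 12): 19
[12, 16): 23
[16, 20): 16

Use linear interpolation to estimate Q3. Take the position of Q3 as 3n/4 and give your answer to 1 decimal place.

15.5

Cumulative frequencies: 9, 18, 37, 60, 76
n = 76; position = 3n/4 = 57.
This falls in the class [12, 16): L = 12, F = 37, f = 23, h = 4.
Upper quartile ≈ 12 + ((57 − 37) / 23) × 4 = 15.4783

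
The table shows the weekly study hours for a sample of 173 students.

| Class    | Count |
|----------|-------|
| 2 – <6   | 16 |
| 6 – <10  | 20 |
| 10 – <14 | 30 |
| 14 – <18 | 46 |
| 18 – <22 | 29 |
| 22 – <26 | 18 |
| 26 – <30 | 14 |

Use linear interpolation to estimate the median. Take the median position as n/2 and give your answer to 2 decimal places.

15.78

Cumulative frequencies: 16, 36, 66, 112, 141, 159, 173
n = 173; position = n/2 = 86.5.
This falls in the class 14 – <18: L = 14, F = 66, f = 46, h = 4.
Median ≈ 14 + ((86.5 − 66) / 46) × 4 = 15.7826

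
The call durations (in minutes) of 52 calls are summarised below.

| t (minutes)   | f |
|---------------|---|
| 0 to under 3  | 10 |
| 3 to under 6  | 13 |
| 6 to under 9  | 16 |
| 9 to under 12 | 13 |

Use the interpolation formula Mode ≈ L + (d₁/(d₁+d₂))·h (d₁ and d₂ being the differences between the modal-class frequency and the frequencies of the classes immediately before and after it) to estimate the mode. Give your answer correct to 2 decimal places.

7.50

Modal class: 6 to under 9 (highest frequency 16).
d₁ = 16 − 13 = 3, d₂ = 16 − 13 = 3
Mode ≈ 6 + (3/(3+3)) × 3 = 6 + 1.5000 = 7.5000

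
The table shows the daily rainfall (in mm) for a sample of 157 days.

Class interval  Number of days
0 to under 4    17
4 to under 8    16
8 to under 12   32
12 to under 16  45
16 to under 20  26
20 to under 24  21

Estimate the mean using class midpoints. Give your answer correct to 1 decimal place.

12.8

Midpoints: 2, 6, 10, 14, 18, 22
Σfm = 17×2 + 16×6 + 32×10 + 45×14 + 26×18 + 21×22 = 2010
n = Σf = 157
Mean = 2010 / 157 = 12.8025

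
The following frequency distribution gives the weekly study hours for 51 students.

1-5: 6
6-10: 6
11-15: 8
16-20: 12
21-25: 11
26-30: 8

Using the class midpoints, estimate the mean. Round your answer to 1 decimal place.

16.9

Midpoints: 3, 8, 13, 18, 23, 28
Σfm = 6×3 + 6×8 + 8×13 + 12×18 + 11×23 + 8×28 = 863
n = Σf = 51
Mean = 863 / 51 = 16.9216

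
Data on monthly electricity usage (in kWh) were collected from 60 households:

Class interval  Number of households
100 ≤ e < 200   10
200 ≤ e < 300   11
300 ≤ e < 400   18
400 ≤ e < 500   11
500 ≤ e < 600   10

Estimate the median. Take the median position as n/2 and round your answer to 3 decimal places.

350.000

Cumulative frequencies: 10, 21, 39, 50, 60
n = 60; position = n/2 = 30.
This falls in the class 300 ≤ e < 400: L = 300, F = 21, f = 18, h = 100.
Median ≈ 300 + ((30 − 21) / 18) × 100 = 350.0000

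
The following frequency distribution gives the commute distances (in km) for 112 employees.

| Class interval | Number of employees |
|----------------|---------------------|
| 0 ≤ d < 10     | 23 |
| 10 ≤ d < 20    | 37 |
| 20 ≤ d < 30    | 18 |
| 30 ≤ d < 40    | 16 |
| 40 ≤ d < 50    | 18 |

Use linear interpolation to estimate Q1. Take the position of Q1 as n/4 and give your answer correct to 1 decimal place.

11.4

Cumulative frequencies: 23, 60, 78, 94, 112
n = 112; position = n/4 = 28.
This falls in the class 10 ≤ d < 20: L = 10, F = 23, f = 37, h = 10.
Lower quartile ≈ 10 + ((28 − 23) / 37) × 10 = 11.3514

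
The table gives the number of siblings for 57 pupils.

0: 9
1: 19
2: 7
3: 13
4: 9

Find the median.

2

Cumulative frequencies: 9, 28, 35, 48, 57
n = 57, so the median is the value in position (n+1)/2 = 29.
Position 29 falls at value 2.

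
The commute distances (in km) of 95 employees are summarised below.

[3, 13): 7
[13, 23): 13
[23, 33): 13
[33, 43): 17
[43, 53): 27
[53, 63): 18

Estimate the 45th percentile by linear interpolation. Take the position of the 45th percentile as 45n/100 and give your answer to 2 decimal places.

Cumulative frequencies: 7, 20, 33, 50, 77, 95
n = 95; position = 45n/100 = 42.75.
This falls in the class [33, 43): L = 33, F = 33, f = 17, h = 10.
45th percentile ≈ 33 + ((42.75 − 33) / 17) × 10 = 38.7353

38.74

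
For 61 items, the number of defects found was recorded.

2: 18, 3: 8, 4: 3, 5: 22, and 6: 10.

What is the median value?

Cumulative frequencies: 18, 26, 29, 51, 61
n = 61, so the median is the value in position (n+1)/2 = 31.
Position 31 falls at value 5.

5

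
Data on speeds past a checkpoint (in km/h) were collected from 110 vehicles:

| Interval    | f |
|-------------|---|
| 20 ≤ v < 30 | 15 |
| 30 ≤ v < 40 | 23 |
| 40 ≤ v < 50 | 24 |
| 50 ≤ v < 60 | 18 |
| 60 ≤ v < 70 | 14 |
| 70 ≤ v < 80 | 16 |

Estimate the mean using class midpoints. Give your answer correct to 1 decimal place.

48.7

Midpoints: 25, 35, 45, 55, 65, 75
Σfm = 15×25 + 23×35 + 24×45 + 18×55 + 14×65 + 16×75 = 5360
n = Σf = 110
Mean = 5360 / 110 = 48.7273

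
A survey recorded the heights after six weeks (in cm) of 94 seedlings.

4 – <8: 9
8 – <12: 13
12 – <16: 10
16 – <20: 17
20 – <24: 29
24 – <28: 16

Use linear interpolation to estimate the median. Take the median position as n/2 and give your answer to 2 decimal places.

19.53

Cumulative frequencies: 9, 22, 32, 49, 78, 94
n = 94; position = n/2 = 47.
This falls in the class 16 – <20: L = 16, F = 32, f = 17, h = 4.
Median ≈ 16 + ((47 − 32) / 17) × 4 = 19.5294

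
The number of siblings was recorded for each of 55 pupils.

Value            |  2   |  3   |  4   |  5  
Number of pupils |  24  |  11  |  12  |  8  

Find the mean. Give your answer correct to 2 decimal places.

Values: 2, 3, 4, 5
Σfx = 24×2 + 11×3 + 12×4 + 8×5 = 169
n = Σf = 55
Mean = 169 / 55 = 3.0727

3.07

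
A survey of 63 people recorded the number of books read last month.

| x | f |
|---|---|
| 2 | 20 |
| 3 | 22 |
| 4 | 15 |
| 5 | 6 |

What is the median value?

3

Cumulative frequencies: 20, 42, 57, 63
n = 63, so the median is the value in position (n+1)/2 = 32.
Position 32 falls at value 3.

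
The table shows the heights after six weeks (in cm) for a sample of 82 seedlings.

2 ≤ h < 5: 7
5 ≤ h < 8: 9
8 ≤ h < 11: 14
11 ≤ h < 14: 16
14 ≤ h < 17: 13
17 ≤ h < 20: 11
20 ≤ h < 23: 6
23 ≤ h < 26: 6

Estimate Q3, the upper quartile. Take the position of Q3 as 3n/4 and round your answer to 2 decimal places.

17.68

Cumulative frequencies: 7, 16, 30, 46, 59, 70, 76, 82
n = 82; position = 3n/4 = 61.5.
This falls in the class 17 ≤ h < 20: L = 17, F = 59, f = 11, h = 3.
Upper quartile ≈ 17 + ((61.5 − 59) / 11) × 3 = 17.6818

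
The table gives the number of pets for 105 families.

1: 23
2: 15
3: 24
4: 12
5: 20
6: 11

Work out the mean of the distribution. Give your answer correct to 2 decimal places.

Values: 1, 2, 3, 4, 5, 6
Σfx = 23×1 + 15×2 + 24×3 + 12×4 + 20×5 + 11×6 = 339
n = Σf = 105
Mean = 339 / 105 = 3.2286

3.23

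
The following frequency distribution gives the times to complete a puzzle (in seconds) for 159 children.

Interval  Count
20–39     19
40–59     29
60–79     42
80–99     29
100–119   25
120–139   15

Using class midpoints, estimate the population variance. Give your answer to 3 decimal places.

876.896

Midpoints: 29.5, 49.5, 69.5, 89.5, 109.5, 129.5
n = 159, Σfm = 12190.5, mean = 76.6698
Σfm² = 1074069.75
Σf(m − x̄)² = Σfm² − (Σfm)²/n = 1074069.75 − 12190.5²/159 = 139426.4151
Population variance = 139426.4151 / 159 = 876.8957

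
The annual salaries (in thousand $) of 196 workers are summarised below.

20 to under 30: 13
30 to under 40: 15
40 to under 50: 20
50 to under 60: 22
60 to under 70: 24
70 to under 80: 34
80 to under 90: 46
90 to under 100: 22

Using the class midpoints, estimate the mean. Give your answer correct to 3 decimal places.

66.684

Midpoints: 25, 35, 45, 55, 65, 75, 85, 95
Σfm = 13×25 + 15×35 + 20×45 + 22×55 + 24×65 + 34×75 + 46×85 + 22×95 = 13070
n = Σf = 196
Mean = 13070 / 196 = 66.6837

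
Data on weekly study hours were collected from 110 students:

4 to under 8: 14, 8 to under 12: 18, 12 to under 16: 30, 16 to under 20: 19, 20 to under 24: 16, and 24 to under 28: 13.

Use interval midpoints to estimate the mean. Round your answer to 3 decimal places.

15.600

Midpoints: 6, 10, 14, 18, 22, 26
Σfm = 14×6 + 18×10 + 30×14 + 19×18 + 16×22 + 13×26 = 1716
n = Σf = 110
Mean = 1716 / 110 = 15.6000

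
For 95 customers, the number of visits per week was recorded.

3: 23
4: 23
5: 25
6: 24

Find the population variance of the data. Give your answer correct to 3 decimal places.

1.239

Values: 3, 4, 5, 6
n = 95, Σfx = 430, mean = 4.5263
Σfx² = 2064
Σf(x − x̄)² = Σfx² − (Σfx)²/n = 2064 − 430²/95 = 117.6842
Population variance = 117.6842 / 95 = 1.2388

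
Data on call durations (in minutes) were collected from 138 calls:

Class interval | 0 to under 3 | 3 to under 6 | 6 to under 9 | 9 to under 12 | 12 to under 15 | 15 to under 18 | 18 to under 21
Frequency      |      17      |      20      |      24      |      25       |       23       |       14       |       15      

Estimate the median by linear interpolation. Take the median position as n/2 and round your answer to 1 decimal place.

10.0

Cumulative frequencies: 17, 37, 61, 86, 109, 123, 138
n = 138; position = n/2 = 69.
This falls in the class 9 to under 12: L = 9, F = 61, f = 25, h = 3.
Median ≈ 9 + ((69 − 61) / 25) × 3 = 9.9600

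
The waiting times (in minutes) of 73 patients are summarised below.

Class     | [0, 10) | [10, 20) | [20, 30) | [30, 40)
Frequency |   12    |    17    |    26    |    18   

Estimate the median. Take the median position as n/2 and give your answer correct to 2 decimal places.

22.88

Cumulative frequencies: 12, 29, 55, 73
n = 73; position = n/2 = 36.5.
This falls in the class [20, 30): L = 20, F = 29, f = 26, h = 10.
Median ≈ 20 + ((36.5 − 29) / 26) × 10 = 22.8846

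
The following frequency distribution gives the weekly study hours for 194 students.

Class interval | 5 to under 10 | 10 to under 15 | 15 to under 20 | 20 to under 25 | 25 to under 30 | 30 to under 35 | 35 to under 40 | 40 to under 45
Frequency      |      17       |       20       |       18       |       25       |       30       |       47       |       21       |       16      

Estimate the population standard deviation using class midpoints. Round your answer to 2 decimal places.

Midpoints: 7.5, 12.5, 17.5, 22.5, 27.5, 32.5, 37.5, 42.5
n = 194, Σfm = 5075, mean = 26.1598
Σfm² = 153012.5
Σf(m − x̄)² = Σfm² − (Σfm)²/n = 153012.5 − 5075²/194 = 20251.5464
Population variance = 20251.5464 / 194 = 104.3894
Standard deviation = √104.3894 = 10.2171

10.22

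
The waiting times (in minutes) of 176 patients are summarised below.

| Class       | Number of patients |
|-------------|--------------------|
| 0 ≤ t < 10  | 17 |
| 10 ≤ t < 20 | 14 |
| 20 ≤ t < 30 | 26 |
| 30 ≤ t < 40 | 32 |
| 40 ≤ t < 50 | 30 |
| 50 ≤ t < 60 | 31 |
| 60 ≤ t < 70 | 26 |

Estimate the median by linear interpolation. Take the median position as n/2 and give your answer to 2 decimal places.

Cumulative frequencies: 17, 31, 57, 89, 119, 150, 176
n = 176; position = n/2 = 88.
This falls in the class 30 ≤ t < 40: L = 30, F = 57, f = 32, h = 10.
Median ≈ 30 + ((88 − 57) / 32) × 10 = 39.6875

39.69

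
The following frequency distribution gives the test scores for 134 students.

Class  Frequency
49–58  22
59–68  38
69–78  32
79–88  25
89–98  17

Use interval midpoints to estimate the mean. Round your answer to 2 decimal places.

71.78

Midpoints: 53.5, 63.5, 73.5, 83.5, 93.5
Σfm = 22×53.5 + 38×63.5 + 32×73.5 + 25×83.5 + 17×93.5 = 9619
n = Σf = 134
Mean = 9619 / 134 = 71.7836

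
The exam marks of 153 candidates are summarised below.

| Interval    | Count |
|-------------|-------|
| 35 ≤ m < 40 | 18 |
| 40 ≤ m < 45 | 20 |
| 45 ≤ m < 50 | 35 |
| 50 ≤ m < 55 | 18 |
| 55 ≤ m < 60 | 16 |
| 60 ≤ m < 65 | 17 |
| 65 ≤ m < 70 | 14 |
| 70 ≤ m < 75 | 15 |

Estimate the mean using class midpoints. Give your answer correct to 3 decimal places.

53.252

Midpoints: 37.5, 42.5, 47.5, 52.5, 57.5, 62.5, 67.5, 72.5
Σfm = 18×37.5 + 20×42.5 + 35×47.5 + 18×52.5 + 16×57.5 + 17×62.5 + 14×67.5 + 15×72.5 = 8147.5
n = Σf = 153
Mean = 8147.5 / 153 = 53.2516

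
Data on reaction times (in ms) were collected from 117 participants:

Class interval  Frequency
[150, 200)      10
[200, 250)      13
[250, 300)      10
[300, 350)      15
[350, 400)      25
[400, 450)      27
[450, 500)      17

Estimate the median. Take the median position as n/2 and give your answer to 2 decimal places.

371.00

Cumulative frequencies: 10, 23, 33, 48, 73, 100, 117
n = 117; position = n/2 = 58.5.
This falls in the class [350, 400): L = 350, F = 48, f = 25, h = 50.
Median ≈ 350 + ((58.5 − 48) / 25) × 50 = 371.0000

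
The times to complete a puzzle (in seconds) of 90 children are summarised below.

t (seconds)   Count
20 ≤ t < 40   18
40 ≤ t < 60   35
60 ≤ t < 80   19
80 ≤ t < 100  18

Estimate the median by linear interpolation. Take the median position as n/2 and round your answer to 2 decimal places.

Cumulative frequencies: 18, 53, 72, 90
n = 90; position = n/2 = 45.
This falls in the class 40 ≤ t < 60: L = 40, F = 18, f = 35, h = 20.
Median ≈ 40 + ((45 − 18) / 35) × 20 = 55.4286

55.43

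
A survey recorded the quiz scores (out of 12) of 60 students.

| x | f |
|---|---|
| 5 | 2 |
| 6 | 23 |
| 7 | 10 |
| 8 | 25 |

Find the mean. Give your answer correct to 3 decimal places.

Values: 5, 6, 7, 8
Σfx = 2×5 + 23×6 + 10×7 + 25×8 = 418
n = Σf = 60
Mean = 418 / 60 = 6.9667

6.967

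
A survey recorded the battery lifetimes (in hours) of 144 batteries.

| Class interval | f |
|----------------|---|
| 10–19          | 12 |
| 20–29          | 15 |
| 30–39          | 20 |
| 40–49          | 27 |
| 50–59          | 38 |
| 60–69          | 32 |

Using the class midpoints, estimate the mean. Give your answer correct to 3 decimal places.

45.611

Midpoints: 14.5, 24.5, 34.5, 44.5, 54.5, 64.5
Σfm = 12×14.5 + 15×24.5 + 20×34.5 + 27×44.5 + 38×54.5 + 32×64.5 = 6568
n = Σf = 144
Mean = 6568 / 144 = 45.6111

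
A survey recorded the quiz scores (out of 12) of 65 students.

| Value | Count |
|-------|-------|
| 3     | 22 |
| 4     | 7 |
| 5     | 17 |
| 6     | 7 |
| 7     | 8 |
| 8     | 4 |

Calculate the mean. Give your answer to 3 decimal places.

Values: 3, 4, 5, 6, 7, 8
Σfx = 22×3 + 7×4 + 17×5 + 7×6 + 8×7 + 4×8 = 309
n = Σf = 65
Mean = 309 / 65 = 4.7538

4.754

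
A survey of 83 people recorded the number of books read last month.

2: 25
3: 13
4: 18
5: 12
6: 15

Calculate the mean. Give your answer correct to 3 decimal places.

Values: 2, 3, 4, 5, 6
Σfx = 25×2 + 13×3 + 18×4 + 12×5 + 15×6 = 311
n = Σf = 83
Mean = 311 / 83 = 3.7470

3.747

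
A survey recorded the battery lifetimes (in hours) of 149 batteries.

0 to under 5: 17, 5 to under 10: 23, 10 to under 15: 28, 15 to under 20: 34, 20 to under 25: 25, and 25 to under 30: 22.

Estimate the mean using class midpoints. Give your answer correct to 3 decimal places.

15.621

Midpoints: 2.5, 7.5, 12.5, 17.5, 22.5, 27.5
Σfm = 17×2.5 + 23×7.5 + 28×12.5 + 34×17.5 + 25×22.5 + 22×27.5 = 2327.5
n = Σf = 149
Mean = 2327.5 / 149 = 15.6208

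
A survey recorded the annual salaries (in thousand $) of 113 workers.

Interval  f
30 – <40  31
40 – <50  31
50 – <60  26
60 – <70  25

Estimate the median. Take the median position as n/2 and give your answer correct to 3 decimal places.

Cumulative frequencies: 31, 62, 88, 113
n = 113; position = n/2 = 56.5.
This falls in the class 40 – <50: L = 40, F = 31, f = 31, h = 10.
Median ≈ 40 + ((56.5 − 31) / 31) × 10 = 48.2258

48.226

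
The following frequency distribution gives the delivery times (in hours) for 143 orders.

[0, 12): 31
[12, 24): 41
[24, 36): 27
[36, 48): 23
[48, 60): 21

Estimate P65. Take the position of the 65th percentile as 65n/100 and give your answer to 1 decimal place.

33.3

Cumulative frequencies: 31, 72, 99, 122, 143
n = 143; position = 65n/100 = 92.95.
This falls in the class [24, 36): L = 24, F = 72, f = 27, h = 12.
65th percentile ≈ 24 + ((92.95 − 72) / 27) × 12 = 33.3111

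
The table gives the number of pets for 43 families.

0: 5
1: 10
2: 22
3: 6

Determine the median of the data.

Cumulative frequencies: 5, 15, 37, 43
n = 43, so the median is the value in position (n+1)/2 = 22.
Position 22 falls at value 2.

2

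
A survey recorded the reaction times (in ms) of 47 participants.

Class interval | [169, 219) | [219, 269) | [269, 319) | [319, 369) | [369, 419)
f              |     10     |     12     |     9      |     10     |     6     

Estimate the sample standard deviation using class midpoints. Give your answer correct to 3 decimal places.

Midpoints: 194, 244, 294, 344, 394
n = 47, Σfm = 13318, mean = 283.3617
Σfm² = 3983492
Σf(m − x̄)² = Σfm² − (Σfm)²/n = 3983492 − 13318²/47 = 209680.8511
Sample variance = 209680.8511 / 46 = 4558.2794
Standard deviation = √4558.2794 = 67.5150

67.515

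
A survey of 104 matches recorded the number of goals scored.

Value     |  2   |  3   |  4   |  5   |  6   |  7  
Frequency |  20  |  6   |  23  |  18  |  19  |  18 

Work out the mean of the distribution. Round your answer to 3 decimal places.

4.615

Values: 2, 3, 4, 5, 6, 7
Σfx = 20×2 + 6×3 + 23×4 + 18×5 + 19×6 + 18×7 = 480
n = Σf = 104
Mean = 480 / 104 = 4.6154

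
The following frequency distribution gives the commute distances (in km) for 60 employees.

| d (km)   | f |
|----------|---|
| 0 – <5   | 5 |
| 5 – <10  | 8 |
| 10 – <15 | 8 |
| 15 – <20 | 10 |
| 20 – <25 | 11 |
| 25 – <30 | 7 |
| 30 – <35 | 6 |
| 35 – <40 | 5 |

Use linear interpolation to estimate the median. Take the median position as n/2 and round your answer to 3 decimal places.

19.500

Cumulative frequencies: 5, 13, 21, 31, 42, 49, 55, 60
n = 60; position = n/2 = 30.
This falls in the class 15 – <20: L = 15, F = 21, f = 10, h = 5.
Median ≈ 15 + ((30 − 21) / 10) × 5 = 19.5000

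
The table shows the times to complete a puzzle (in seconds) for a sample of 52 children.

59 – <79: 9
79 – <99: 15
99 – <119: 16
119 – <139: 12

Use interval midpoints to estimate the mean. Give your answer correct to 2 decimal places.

Midpoints: 69, 89, 109, 129
Σfm = 9×69 + 15×89 + 16×109 + 12×129 = 5248
n = Σf = 52
Mean = 5248 / 52 = 100.9231

100.92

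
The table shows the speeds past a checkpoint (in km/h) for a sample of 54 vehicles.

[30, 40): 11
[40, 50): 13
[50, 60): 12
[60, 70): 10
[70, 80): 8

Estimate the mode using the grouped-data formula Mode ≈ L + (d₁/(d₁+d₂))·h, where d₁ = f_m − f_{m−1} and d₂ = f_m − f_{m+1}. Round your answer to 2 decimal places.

Modal class: [40, 50) (highest frequency 13).
d₁ = 13 − 11 = 2, d₂ = 13 − 12 = 1
Mode ≈ 40 + (2/(2+1)) × 10 = 40 + 6.6667 = 46.6667

46.67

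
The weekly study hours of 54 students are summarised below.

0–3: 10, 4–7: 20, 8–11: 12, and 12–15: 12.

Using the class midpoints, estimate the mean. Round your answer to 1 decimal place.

7.4

Midpoints: 1.5, 5.5, 9.5, 13.5
Σfm = 10×1.5 + 20×5.5 + 12×9.5 + 12×13.5 = 401
n = Σf = 54
Mean = 401 / 54 = 7.4259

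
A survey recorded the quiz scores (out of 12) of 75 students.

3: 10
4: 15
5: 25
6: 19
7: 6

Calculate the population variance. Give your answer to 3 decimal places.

Values: 3, 4, 5, 6, 7
n = 75, Σfx = 371, mean = 4.9467
Σfx² = 1933
Σf(x − x̄)² = Σfx² − (Σfx)²/n = 1933 − 371²/75 = 97.7867
Population variance = 97.7867 / 75 = 1.3038

1.304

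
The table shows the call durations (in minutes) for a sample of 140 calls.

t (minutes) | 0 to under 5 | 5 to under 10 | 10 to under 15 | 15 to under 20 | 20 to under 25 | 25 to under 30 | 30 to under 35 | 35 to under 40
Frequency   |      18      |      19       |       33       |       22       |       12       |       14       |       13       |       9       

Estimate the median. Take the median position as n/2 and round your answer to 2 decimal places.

Cumulative frequencies: 18, 37, 70, 92, 104, 118, 131, 140
n = 140; position = n/2 = 70.
This falls in the class 10 to under 15: L = 10, F = 37, f = 33, h = 5.
Median ≈ 10 + ((70 − 37) / 33) × 5 = 15.0000

15.00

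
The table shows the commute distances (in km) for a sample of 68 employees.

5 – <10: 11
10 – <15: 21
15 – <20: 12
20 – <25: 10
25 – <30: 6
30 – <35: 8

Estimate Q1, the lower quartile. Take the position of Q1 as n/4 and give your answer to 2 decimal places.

Cumulative frequencies: 11, 32, 44, 54, 60, 68
n = 68; position = n/4 = 17.
This falls in the class 10 – <15: L = 10, F = 11, f = 21, h = 5.
Lower quartile ≈ 10 + ((17 − 11) / 21) × 5 = 11.4286

11.43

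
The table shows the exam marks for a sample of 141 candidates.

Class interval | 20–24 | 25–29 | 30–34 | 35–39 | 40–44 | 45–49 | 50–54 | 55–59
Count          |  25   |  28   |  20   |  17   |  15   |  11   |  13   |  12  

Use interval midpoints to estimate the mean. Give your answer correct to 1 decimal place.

Midpoints: 22, 27, 32, 37, 42, 47, 52, 57
Σfm = 25×22 + 28×27 + 20×32 + 17×37 + 15×42 + 11×47 + 13×52 + 12×57 = 5082
n = Σf = 141
Mean = 5082 / 141 = 36.0426

36.0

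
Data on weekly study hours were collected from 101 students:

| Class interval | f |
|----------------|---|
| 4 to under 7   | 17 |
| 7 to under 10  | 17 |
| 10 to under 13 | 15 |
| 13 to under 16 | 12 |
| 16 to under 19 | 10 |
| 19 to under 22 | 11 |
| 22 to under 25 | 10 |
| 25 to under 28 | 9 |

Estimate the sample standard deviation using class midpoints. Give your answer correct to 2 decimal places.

Midpoints: 5.5, 8.5, 11.5, 14.5, 17.5, 20.5, 23.5, 26.5
n = 101, Σfm = 1458.5, mean = 14.4406
Σfm² = 25777.25
Σf(m − x̄)² = Σfm² − (Σfm)²/n = 25777.25 − 1458.5²/101 = 4715.6436
Sample variance = 4715.6436 / 100 = 47.1564
Standard deviation = √47.1564 = 6.8671

6.87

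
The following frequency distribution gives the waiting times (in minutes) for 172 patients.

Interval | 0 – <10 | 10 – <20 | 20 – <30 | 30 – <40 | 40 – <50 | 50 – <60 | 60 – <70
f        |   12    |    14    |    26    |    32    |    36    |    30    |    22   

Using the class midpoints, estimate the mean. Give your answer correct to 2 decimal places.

Midpoints: 5, 15, 25, 35, 45, 55, 65
Σfm = 12×5 + 14×15 + 26×25 + 32×35 + 36×45 + 30×55 + 22×65 = 6740
n = Σf = 172
Mean = 6740 / 172 = 39.1860

39.19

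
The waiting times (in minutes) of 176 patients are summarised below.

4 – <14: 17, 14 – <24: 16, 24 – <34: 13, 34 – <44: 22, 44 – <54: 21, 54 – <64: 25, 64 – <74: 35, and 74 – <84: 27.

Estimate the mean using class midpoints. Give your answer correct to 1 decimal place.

Midpoints: 9, 19, 29, 39, 49, 59, 69, 79
Σfm = 17×9 + 16×19 + 13×29 + 22×39 + 21×49 + 25×59 + 35×69 + 27×79 = 8744
n = Σf = 176
Mean = 8744 / 176 = 49.6818

49.7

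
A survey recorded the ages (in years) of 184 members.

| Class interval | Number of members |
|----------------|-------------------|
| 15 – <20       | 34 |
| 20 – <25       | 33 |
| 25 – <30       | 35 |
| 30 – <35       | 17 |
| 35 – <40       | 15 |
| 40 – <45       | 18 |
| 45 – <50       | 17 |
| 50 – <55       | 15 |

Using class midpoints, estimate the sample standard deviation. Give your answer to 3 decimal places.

11.355

Midpoints: 17.5, 22.5, 27.5, 32.5, 37.5, 42.5, 47.5, 52.5
n = 184, Σfm = 5775, mean = 31.3859
Σfm² = 204850
Σf(m − x̄)² = Σfm² − (Σfm)²/n = 204850 − 5775²/184 = 23596.6033
Sample variance = 23596.6033 / 183 = 128.9432
Standard deviation = √128.9432 = 11.3553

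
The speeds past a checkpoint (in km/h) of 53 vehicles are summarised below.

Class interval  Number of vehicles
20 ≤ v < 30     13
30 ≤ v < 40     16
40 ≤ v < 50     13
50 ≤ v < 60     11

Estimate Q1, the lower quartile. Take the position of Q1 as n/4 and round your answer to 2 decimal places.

Cumulative frequencies: 13, 29, 42, 53
n = 53; position = n/4 = 13.25.
This falls in the class 30 ≤ v < 40: L = 30, F = 13, f = 16, h = 10.
Lower quartile ≈ 30 + ((13.25 − 13) / 16) × 10 = 30.1562

30.16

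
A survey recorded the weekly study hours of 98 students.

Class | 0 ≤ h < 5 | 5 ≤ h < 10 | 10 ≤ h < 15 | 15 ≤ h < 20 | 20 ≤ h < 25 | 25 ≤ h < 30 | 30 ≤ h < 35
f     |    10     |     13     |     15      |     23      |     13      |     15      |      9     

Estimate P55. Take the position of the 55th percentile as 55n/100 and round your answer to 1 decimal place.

18.5

Cumulative frequencies: 10, 23, 38, 61, 74, 89, 98
n = 98; position = 55n/100 = 53.9.
This falls in the class 15 ≤ h < 20: L = 15, F = 38, f = 23, h = 5.
55th percentile ≈ 15 + ((53.9 − 38) / 23) × 5 = 18.4565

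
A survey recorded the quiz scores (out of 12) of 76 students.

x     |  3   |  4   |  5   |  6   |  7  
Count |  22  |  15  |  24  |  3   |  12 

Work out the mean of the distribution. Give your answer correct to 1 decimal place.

4.6

Values: 3, 4, 5, 6, 7
Σfx = 22×3 + 15×4 + 24×5 + 3×6 + 12×7 = 348
n = Σf = 76
Mean = 348 / 76 = 4.5789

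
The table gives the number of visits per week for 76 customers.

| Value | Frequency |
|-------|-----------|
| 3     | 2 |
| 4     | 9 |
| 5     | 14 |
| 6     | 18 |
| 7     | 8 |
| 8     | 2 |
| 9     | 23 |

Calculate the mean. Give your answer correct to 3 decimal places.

Values: 3, 4, 5, 6, 7, 8, 9
Σfx = 2×3 + 9×4 + 14×5 + 18×6 + 8×7 + 2×8 + 23×9 = 499
n = Σf = 76
Mean = 499 / 76 = 6.5658

6.566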